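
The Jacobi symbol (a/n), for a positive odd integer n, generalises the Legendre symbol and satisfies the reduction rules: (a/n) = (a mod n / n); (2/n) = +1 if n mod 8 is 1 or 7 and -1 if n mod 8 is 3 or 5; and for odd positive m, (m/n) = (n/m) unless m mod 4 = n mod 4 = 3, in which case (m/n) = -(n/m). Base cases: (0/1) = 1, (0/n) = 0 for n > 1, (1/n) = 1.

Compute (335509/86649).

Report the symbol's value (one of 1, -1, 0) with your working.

-1

(335509/86649): 335509 mod 86649 = 75562, so (335509/86649) = (75562/86649)
factor out 2^1: 75562 = 2^1·37781; with 86649 mod 8 = 1, (2/86649) = +1; sign now +1; continue with (37781/86649)
flip (37781/86649) -> (86649/37781): both odd, 37781 mod 4 = 1, 86649 mod 4 = 1, so the flip contributes +1; sign now +1
(86649/37781): 86649 mod 37781 = 11087, so (86649/37781) = (11087/37781)
flip (11087/37781) -> (37781/11087): both odd, 11087 mod 4 = 3, 37781 mod 4 = 1, so the flip contributes +1; sign now +1
(37781/11087): 37781 mod 11087 = 4520, so (37781/11087) = (4520/11087)
factor out 2^3: 4520 = 2^3·565; with 11087 mod 8 = 7, (2/11087) = +1; sign now +1; continue with (565/11087)
flip (565/11087) -> (11087/565): both odd, 565 mod 4 = 1, 11087 mod 4 = 3, so the flip contributes +1; sign now +1
(11087/565): 11087 mod 565 = 352, so (11087/565) = (352/565)
factor out 2^5: 352 = 2^5·11; with 565 mod 8 = 5, (2/565) = -1; sign now -1; continue with (11/565)
flip (11/565) -> (565/11): both odd, 11 mod 4 = 3, 565 mod 4 = 1, so the flip contributes +1; sign now -1
(565/11): 565 mod 11 = 4, so (565/11) = (4/11)
factor out 2^2: 4 = 2^2·1; with 11 mod 8 = 3, (2/11) = -1; sign now -1; continue with (1/11)
reached (1/11) = 1, so the symbol is -1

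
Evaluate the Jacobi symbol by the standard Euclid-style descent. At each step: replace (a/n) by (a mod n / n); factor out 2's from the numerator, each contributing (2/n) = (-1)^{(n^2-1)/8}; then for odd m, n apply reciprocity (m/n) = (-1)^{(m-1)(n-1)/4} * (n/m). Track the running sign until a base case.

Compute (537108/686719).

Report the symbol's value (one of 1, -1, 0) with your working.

537108 = 2^2·134277; (2/686719) = +1 since 686719 mod 8 = 7, so (537108/686719) = (+1)^2·(134277/686719); sign now +1
reciprocity: (134277/686719) = +1·(686719/134277) since 134277 mod 4 = 1, 686719 mod 4 = 3; sign now +1
(686719/134277) = (15334/134277)   [reduce mod 134277]
15334 = 2^1·7667; (2/134277) = -1 since 134277 mod 8 = 5, so (15334/134277) = (-1)^1·(7667/134277); sign now -1
reciprocity: (7667/134277) = +1·(134277/7667) since 7667 mod 4 = 3, 134277 mod 4 = 1; sign now -1
(134277/7667) = (3938/7667)   [reduce mod 7667]
3938 = 2^1·1969; (2/7667) = -1 since 7667 mod 8 = 3, so (3938/7667) = (-1)^1·(1969/7667); sign now +1
reciprocity: (1969/7667) = +1·(7667/1969) since 1969 mod 4 = 1, 7667 mod 4 = 3; sign now +1
(7667/1969) = (1760/1969)   [reduce mod 1969]
1760 = 2^5·55; (2/1969) = +1 since 1969 mod 8 = 1, so (1760/1969) = (+1)^5·(55/1969); sign now +1
reciprocity: (55/1969) = +1·(1969/55) since 55 mod 4 = 3, 1969 mod 4 = 1; sign now +1
(1969/55) = (44/55)   [reduce mod 55]
44 = 2^2·11; (2/55) = +1 since 55 mod 8 = 7, so (44/55) = (+1)^2·(11/55); sign now +1
reciprocity: (11/55) = -1·(55/11) since 11 mod 4 = 3, 55 mod 4 = 3; sign now -1
(55/11) = (0/11)   [reduce mod 11]
(0/11) = 0   [gcd(a, n) > 1]; final value = 0

0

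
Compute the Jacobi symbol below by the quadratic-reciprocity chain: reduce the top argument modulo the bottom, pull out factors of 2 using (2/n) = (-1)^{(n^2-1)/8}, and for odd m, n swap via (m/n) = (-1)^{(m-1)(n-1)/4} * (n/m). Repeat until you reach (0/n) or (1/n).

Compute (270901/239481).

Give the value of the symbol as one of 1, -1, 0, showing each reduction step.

(270901/239481): 270901 mod 239481 = 31420, so (270901/239481) = (31420/239481)
factor out 2^2: 31420 = 2^2·7855; with 239481 mod 8 = 1, (2/239481) = +1; sign now +1; continue with (7855/239481)
flip (7855/239481) -> (239481/7855): both odd, 7855 mod 4 = 3, 239481 mod 4 = 1, so the flip contributes +1; sign now +1
(239481/7855): 239481 mod 7855 = 3831, so (239481/7855) = (3831/7855)
flip (3831/7855) -> (7855/3831): both odd, 3831 mod 4 = 3, 7855 mod 4 = 3, so the flip contributes -1; sign now -1
(7855/3831): 7855 mod 3831 = 193, so (7855/3831) = (193/3831)
flip (193/3831) -> (3831/193): both odd, 193 mod 4 = 1, 3831 mod 4 = 3, so the flip contributes +1; sign now -1
(3831/193): 3831 mod 193 = 164, so (3831/193) = (164/193)
factor out 2^2: 164 = 2^2·41; with 193 mod 8 = 1, (2/193) = +1; sign now -1; continue with (41/193)
flip (41/193) -> (193/41): both odd, 41 mod 4 = 1, 193 mod 4 = 1, so the flip contributes +1; sign now -1
(193/41): 193 mod 41 = 29, so (193/41) = (29/41)
flip (29/41) -> (41/29): both odd, 29 mod 4 = 1, 41 mod 4 = 1, so the flip contributes +1; sign now -1
(41/29): 41 mod 29 = 12, so (41/29) = (12/29)
factor out 2^2: 12 = 2^2·3; with 29 mod 8 = 5, (2/29) = -1; sign now -1; continue with (3/29)
flip (3/29) -> (29/3): both odd, 3 mod 4 = 3, 29 mod 4 = 1, so the flip contributes +1; sign now -1
(29/3): 29 mod 3 = 2, so (29/3) = (2/3)
factor out 2^1: 2 = 2^1·1; with 3 mod 8 = 3, (2/3) = -1; sign now +1; continue with (1/3)
reached (1/3) = 1, so the symbol is +1

1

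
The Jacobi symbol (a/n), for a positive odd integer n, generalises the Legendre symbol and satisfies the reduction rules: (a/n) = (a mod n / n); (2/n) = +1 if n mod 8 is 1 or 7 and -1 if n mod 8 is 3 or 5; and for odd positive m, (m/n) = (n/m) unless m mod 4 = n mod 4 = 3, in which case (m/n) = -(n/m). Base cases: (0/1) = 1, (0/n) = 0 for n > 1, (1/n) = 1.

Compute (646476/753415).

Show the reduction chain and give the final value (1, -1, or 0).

1

factor out 2^2: 646476 = 2^2·161619; with 753415 mod 8 = 7, (2/753415) = +1; sign now +1; continue with (161619/753415)
flip (161619/753415) -> (753415/161619): both odd, 161619 mod 4 = 3, 753415 mod 4 = 3, so the flip contributes -1; sign now -1
(753415/161619): 753415 mod 161619 = 106939, so (753415/161619) = (106939/161619)
flip (106939/161619) -> (161619/106939): both odd, 106939 mod 4 = 3, 161619 mod 4 = 3, so the flip contributes -1; sign now +1
(161619/106939): 161619 mod 106939 = 54680, so (161619/106939) = (54680/106939)
factor out 2^3: 54680 = 2^3·6835; with 106939 mod 8 = 3, (2/106939) = -1; sign now -1; continue with (6835/106939)
flip (6835/106939) -> (106939/6835): both odd, 6835 mod 4 = 3, 106939 mod 4 = 3, so the flip contributes -1; sign now +1
(106939/6835): 106939 mod 6835 = 4414, so (106939/6835) = (4414/6835)
factor out 2^1: 4414 = 2^1·2207; with 6835 mod 8 = 3, (2/6835) = -1; sign now -1; continue with (2207/6835)
flip (2207/6835) -> (6835/2207): both odd, 2207 mod 4 = 3, 6835 mod 4 = 3, so the flip contributes -1; sign now +1
(6835/2207): 6835 mod 2207 = 214, so (6835/2207) = (214/2207)
factor out 2^1: 214 = 2^1·107; with 2207 mod 8 = 7, (2/2207) = +1; sign now +1; continue with (107/2207)
flip (107/2207) -> (2207/107): both odd, 107 mod 4 = 3, 2207 mod 4 = 3, so the flip contributes -1; sign now -1
(2207/107): 2207 mod 107 = 67, so (2207/107) = (67/107)
flip (67/107) -> (107/67): both odd, 67 mod 4 = 3, 107 mod 4 = 3, so the flip contributes -1; sign now +1
(107/67): 107 mod 67 = 40, so (107/67) = (40/67)
factor out 2^3: 40 = 2^3·5; with 67 mod 8 = 3, (2/67) = -1; sign now -1; continue with (5/67)
flip (5/67) -> (67/5): both odd, 5 mod 4 = 1, 67 mod 4 = 3, so the flip contributes +1; sign now -1
(67/5): 67 mod 5 = 2, so (67/5) = (2/5)
factor out 2^1: 2 = 2^1·1; with 5 mod 8 = 5, (2/5) = -1; sign now +1; continue with (1/5)
reached (1/5) = 1, so the symbol is +1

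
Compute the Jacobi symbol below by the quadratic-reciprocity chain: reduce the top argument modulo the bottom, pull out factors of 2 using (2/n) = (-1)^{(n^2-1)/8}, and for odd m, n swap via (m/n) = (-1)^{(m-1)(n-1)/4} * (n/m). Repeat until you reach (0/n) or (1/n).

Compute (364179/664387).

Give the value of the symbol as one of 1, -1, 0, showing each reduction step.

1

reciprocity: (364179/664387) = -1·(664387/364179) since 364179 mod 4 = 3, 664387 mod 4 = 3; sign now -1
(664387/364179) = (300208/364179)   [reduce mod 364179]
300208 = 2^4·18763; (2/364179) = -1 since 364179 mod 8 = 3, so (300208/364179) = (-1)^4·(18763/364179); sign now -1
reciprocity: (18763/364179) = -1·(364179/18763) since 18763 mod 4 = 3, 364179 mod 4 = 3; sign now +1
(364179/18763) = (7682/18763)   [reduce mod 18763]
7682 = 2^1·3841; (2/18763) = -1 since 18763 mod 8 = 3, so (7682/18763) = (-1)^1·(3841/18763); sign now -1
reciprocity: (3841/18763) = +1·(18763/3841) since 3841 mod 4 = 1, 18763 mod 4 = 3; sign now -1
(18763/3841) = (3399/3841)   [reduce mod 3841]
reciprocity: (3399/3841) = +1·(3841/3399) since 3399 mod 4 = 3, 3841 mod 4 = 1; sign now -1
(3841/3399) = (442/3399)   [reduce mod 3399]
442 = 2^1·221; (2/3399) = +1 since 3399 mod 8 = 7, so (442/3399) = (+1)^1·(221/3399); sign now -1
reciprocity: (221/3399) = +1·(3399/221) since 221 mod 4 = 1, 3399 mod 4 = 3; sign now -1
(3399/221) = (84/221)   [reduce mod 221]
84 = 2^2·21; (2/221) = -1 since 221 mod 8 = 5, so (84/221) = (-1)^2·(21/221); sign now -1
reciprocity: (21/221) = +1·(221/21) since 21 mod 4 = 1, 221 mod 4 = 1; sign now -1
(221/21) = (11/21)   [reduce mod 21]
reciprocity: (11/21) = +1·(21/11) since 11 mod 4 = 3, 21 mod 4 = 1; sign now -1
(21/11) = (10/11)   [reduce mod 11]
10 = 2^1·5; (2/11) = -1 since 11 mod 8 = 3, so (10/11) = (-1)^1·(5/11); sign now +1
reciprocity: (5/11) = +1·(11/5) since 5 mod 4 = 1, 11 mod 4 = 3; sign now +1
(11/5) = (1/5)   [reduce mod 5]
(1/5) = 1; final value = sign = +1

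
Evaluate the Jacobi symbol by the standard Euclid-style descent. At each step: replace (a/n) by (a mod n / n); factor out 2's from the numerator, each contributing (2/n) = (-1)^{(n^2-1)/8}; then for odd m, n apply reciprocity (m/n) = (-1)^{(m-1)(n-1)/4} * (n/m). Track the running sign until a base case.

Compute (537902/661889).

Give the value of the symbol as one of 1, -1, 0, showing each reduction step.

-1

537902 = 2^1·268951; (2/661889) = +1 since 661889 mod 8 = 1, so (537902/661889) = (+1)^1·(268951/661889); sign now +1
reciprocity: (268951/661889) = +1·(661889/268951) since 268951 mod 4 = 3, 661889 mod 4 = 1; sign now +1
(661889/268951) = (123987/268951)   [reduce mod 268951]
reciprocity: (123987/268951) = -1·(268951/123987) since 123987 mod 4 = 3, 268951 mod 4 = 3; sign now -1
(268951/123987) = (20977/123987)   [reduce mod 123987]
reciprocity: (20977/123987) = +1·(123987/20977) since 20977 mod 4 = 1, 123987 mod 4 = 3; sign now -1
(123987/20977) = (19102/20977)   [reduce mod 20977]
19102 = 2^1·9551; (2/20977) = +1 since 20977 mod 8 = 1, so (19102/20977) = (+1)^1·(9551/20977); sign now -1
reciprocity: (9551/20977) = +1·(20977/9551) since 9551 mod 4 = 3, 20977 mod 4 = 1; sign now -1
(20977/9551) = (1875/9551)   [reduce mod 9551]
reciprocity: (1875/9551) = -1·(9551/1875) since 1875 mod 4 = 3, 9551 mod 4 = 3; sign now +1
(9551/1875) = (176/1875)   [reduce mod 1875]
176 = 2^4·11; (2/1875) = -1 since 1875 mod 8 = 3, so (176/1875) = (-1)^4·(11/1875); sign now +1
reciprocity: (11/1875) = -1·(1875/11) since 11 mod 4 = 3, 1875 mod 4 = 3; sign now -1
(1875/11) = (5/11)   [reduce mod 11]
reciprocity: (5/11) = +1·(11/5) since 5 mod 4 = 1, 11 mod 4 = 3; sign now -1
(11/5) = (1/5)   [reduce mod 5]
(1/5) = 1; final value = sign = -1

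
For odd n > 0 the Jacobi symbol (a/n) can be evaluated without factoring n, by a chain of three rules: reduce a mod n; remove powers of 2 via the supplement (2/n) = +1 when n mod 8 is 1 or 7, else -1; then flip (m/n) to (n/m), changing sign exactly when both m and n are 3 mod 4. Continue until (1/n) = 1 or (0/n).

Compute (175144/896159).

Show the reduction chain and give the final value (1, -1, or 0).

1

factor out 2^3: 175144 = 2^3·21893; with 896159 mod 8 = 7, (2/896159) = +1; sign now +1; continue with (21893/896159)
flip (21893/896159) -> (896159/21893): both odd, 21893 mod 4 = 1, 896159 mod 4 = 3, so the flip contributes +1; sign now +1
(896159/21893): 896159 mod 21893 = 20439, so (896159/21893) = (20439/21893)
flip (20439/21893) -> (21893/20439): both odd, 20439 mod 4 = 3, 21893 mod 4 = 1, so the flip contributes +1; sign now +1
(21893/20439): 21893 mod 20439 = 1454, so (21893/20439) = (1454/20439)
factor out 2^1: 1454 = 2^1·727; with 20439 mod 8 = 7, (2/20439) = +1; sign now +1; continue with (727/20439)
flip (727/20439) -> (20439/727): both odd, 727 mod 4 = 3, 20439 mod 4 = 3, so the flip contributes -1; sign now -1
(20439/727): 20439 mod 727 = 83, so (20439/727) = (83/727)
flip (83/727) -> (727/83): both odd, 83 mod 4 = 3, 727 mod 4 = 3, so the flip contributes -1; sign now +1
(727/83): 727 mod 83 = 63, so (727/83) = (63/83)
flip (63/83) -> (83/63): both odd, 63 mod 4 = 3, 83 mod 4 = 3, so the flip contributes -1; sign now -1
(83/63): 83 mod 63 = 20, so (83/63) = (20/63)
factor out 2^2: 20 = 2^2·5; with 63 mod 8 = 7, (2/63) = +1; sign now -1; continue with (5/63)
flip (5/63) -> (63/5): both odd, 5 mod 4 = 1, 63 mod 4 = 3, so the flip contributes +1; sign now -1
(63/5): 63 mod 5 = 3, so (63/5) = (3/5)
flip (3/5) -> (5/3): both odd, 3 mod 4 = 3, 5 mod 4 = 1, so the flip contributes +1; sign now -1
(5/3): 5 mod 3 = 2, so (5/3) = (2/3)
factor out 2^1: 2 = 2^1·1; with 3 mod 8 = 3, (2/3) = -1; sign now +1; continue with (1/3)
reached (1/3) = 1, so the symbol is +1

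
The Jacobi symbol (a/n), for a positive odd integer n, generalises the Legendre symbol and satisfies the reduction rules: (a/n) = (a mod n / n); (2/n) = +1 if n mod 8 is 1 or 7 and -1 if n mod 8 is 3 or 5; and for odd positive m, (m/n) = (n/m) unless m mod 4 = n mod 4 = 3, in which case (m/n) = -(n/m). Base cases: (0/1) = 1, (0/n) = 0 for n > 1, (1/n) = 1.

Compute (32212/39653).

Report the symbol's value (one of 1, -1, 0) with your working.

-1

factor out 2^2: 32212 = 2^2·8053; with 39653 mod 8 = 5, (2/39653) = -1; sign now +1; continue with (8053/39653)
flip (8053/39653) -> (39653/8053): both odd, 8053 mod 4 = 1, 39653 mod 4 = 1, so the flip contributes +1; sign now +1
(39653/8053): 39653 mod 8053 = 7441, so (39653/8053) = (7441/8053)
flip (7441/8053) -> (8053/7441): both odd, 7441 mod 4 = 1, 8053 mod 4 = 1, so the flip contributes +1; sign now +1
(8053/7441): 8053 mod 7441 = 612, so (8053/7441) = (612/7441)
factor out 2^2: 612 = 2^2·153; with 7441 mod 8 = 1, (2/7441) = +1; sign now +1; continue with (153/7441)
flip (153/7441) -> (7441/153): both odd, 153 mod 4 = 1, 7441 mod 4 = 1, so the flip contributes +1; sign now +1
(7441/153): 7441 mod 153 = 97, so (7441/153) = (97/153)
flip (97/153) -> (153/97): both odd, 97 mod 4 = 1, 153 mod 4 = 1, so the flip contributes +1; sign now +1
(153/97): 153 mod 97 = 56, so (153/97) = (56/97)
factor out 2^3: 56 = 2^3·7; with 97 mod 8 = 1, (2/97) = +1; sign now +1; continue with (7/97)
flip (7/97) -> (97/7): both odd, 7 mod 4 = 3, 97 mod 4 = 1, so the flip contributes +1; sign now +1
(97/7): 97 mod 7 = 6, so (97/7) = (6/7)
factor out 2^1: 6 = 2^1·3; with 7 mod 8 = 7, (2/7) = +1; sign now +1; continue with (3/7)
flip (3/7) -> (7/3): both odd, 3 mod 4 = 3, 7 mod 4 = 3, so the flip contributes -1; sign now -1
(7/3): 7 mod 3 = 1, so (7/3) = (1/3)
reached (1/3) = 1, so the symbol is -1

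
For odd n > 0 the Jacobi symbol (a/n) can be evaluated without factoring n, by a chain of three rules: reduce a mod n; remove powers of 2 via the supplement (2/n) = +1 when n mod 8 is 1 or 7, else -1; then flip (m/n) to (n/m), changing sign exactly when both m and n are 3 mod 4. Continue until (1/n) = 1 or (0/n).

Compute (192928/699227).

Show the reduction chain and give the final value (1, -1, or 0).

factor out 2^5: 192928 = 2^5·6029; with 699227 mod 8 = 3, (2/699227) = -1; sign now -1; continue with (6029/699227)
flip (6029/699227) -> (699227/6029): both odd, 6029 mod 4 = 1, 699227 mod 4 = 3, so the flip contributes +1; sign now -1
(699227/6029): 699227 mod 6029 = 5892, so (699227/6029) = (5892/6029)
factor out 2^2: 5892 = 2^2·1473; with 6029 mod 8 = 5, (2/6029) = -1; sign now -1; continue with (1473/6029)
flip (1473/6029) -> (6029/1473): both odd, 1473 mod 4 = 1, 6029 mod 4 = 1, so the flip contributes +1; sign now -1
(6029/1473): 6029 mod 1473 = 137, so (6029/1473) = (137/1473)
flip (137/1473) -> (1473/137): both odd, 137 mod 4 = 1, 1473 mod 4 = 1, so the flip contributes +1; sign now -1
(1473/137): 1473 mod 137 = 103, so (1473/137) = (103/137)
flip (103/137) -> (137/103): both odd, 103 mod 4 = 3, 137 mod 4 = 1, so the flip contributes +1; sign now -1
(137/103): 137 mod 103 = 34, so (137/103) = (34/103)
factor out 2^1: 34 = 2^1·17; with 103 mod 8 = 7, (2/103) = +1; sign now -1; continue with (17/103)
flip (17/103) -> (103/17): both odd, 17 mod 4 = 1, 103 mod 4 = 3, so the flip contributes +1; sign now -1
(103/17): 103 mod 17 = 1, so (103/17) = (1/17)
reached (1/17) = 1, so the symbol is -1

-1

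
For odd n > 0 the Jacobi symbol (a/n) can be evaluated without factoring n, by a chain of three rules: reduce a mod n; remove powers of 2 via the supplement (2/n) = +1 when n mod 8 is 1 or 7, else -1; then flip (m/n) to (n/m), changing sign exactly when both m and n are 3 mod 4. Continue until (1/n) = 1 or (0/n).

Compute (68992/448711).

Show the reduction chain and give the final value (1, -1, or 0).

factor out 2^7: 68992 = 2^7·539; with 448711 mod 8 = 7, (2/448711) = +1; sign now +1; continue with (539/448711)
flip (539/448711) -> (448711/539): both odd, 539 mod 4 = 3, 448711 mod 4 = 3, so the flip contributes -1; sign now -1
(448711/539): 448711 mod 539 = 263, so (448711/539) = (263/539)
flip (263/539) -> (539/263): both odd, 263 mod 4 = 3, 539 mod 4 = 3, so the flip contributes -1; sign now +1
(539/263): 539 mod 263 = 13, so (539/263) = (13/263)
flip (13/263) -> (263/13): both odd, 13 mod 4 = 1, 263 mod 4 = 3, so the flip contributes +1; sign now +1
(263/13): 263 mod 13 = 3, so (263/13) = (3/13)
flip (3/13) -> (13/3): both odd, 3 mod 4 = 3, 13 mod 4 = 1, so the flip contributes +1; sign now +1
(13/3): 13 mod 3 = 1, so (13/3) = (1/3)
reached (1/3) = 1, so the symbol is +1

1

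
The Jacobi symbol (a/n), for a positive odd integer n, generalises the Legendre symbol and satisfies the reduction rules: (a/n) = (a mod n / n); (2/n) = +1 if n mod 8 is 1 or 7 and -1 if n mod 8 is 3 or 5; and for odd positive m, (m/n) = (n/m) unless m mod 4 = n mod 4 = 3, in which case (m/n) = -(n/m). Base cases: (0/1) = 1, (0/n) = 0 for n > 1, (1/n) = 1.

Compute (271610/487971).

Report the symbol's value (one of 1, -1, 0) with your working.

-1

factor out 2^1: 271610 = 2^1·135805; with 487971 mod 8 = 3, (2/487971) = -1; sign now -1; continue with (135805/487971)
flip (135805/487971) -> (487971/135805): both odd, 135805 mod 4 = 1, 487971 mod 4 = 3, so the flip contributes +1; sign now -1
(487971/135805): 487971 mod 135805 = 80556, so (487971/135805) = (80556/135805)
factor out 2^2: 80556 = 2^2·20139; with 135805 mod 8 = 5, (2/135805) = -1; sign now -1; continue with (20139/135805)
flip (20139/135805) -> (135805/20139): both odd, 20139 mod 4 = 3, 135805 mod 4 = 1, so the flip contributes +1; sign now -1
(135805/20139): 135805 mod 20139 = 14971, so (135805/20139) = (14971/20139)
flip (14971/20139) -> (20139/14971): both odd, 14971 mod 4 = 3, 20139 mod 4 = 3, so the flip contributes -1; sign now +1
(20139/14971): 20139 mod 14971 = 5168, so (20139/14971) = (5168/14971)
factor out 2^4: 5168 = 2^4·323; with 14971 mod 8 = 3, (2/14971) = -1; sign now +1; continue with (323/14971)
flip (323/14971) -> (14971/323): both odd, 323 mod 4 = 3, 14971 mod 4 = 3, so the flip contributes -1; sign now -1
(14971/323): 14971 mod 323 = 113, so (14971/323) = (113/323)
flip (113/323) -> (323/113): both odd, 113 mod 4 = 1, 323 mod 4 = 3, so the flip contributes +1; sign now -1
(323/113): 323 mod 113 = 97, so (323/113) = (97/113)
flip (97/113) -> (113/97): both odd, 97 mod 4 = 1, 113 mod 4 = 1, so the flip contributes +1; sign now -1
(113/97): 113 mod 97 = 16, so (113/97) = (16/97)
factor out 2^4: 16 = 2^4·1; with 97 mod 8 = 1, (2/97) = +1; sign now -1; continue with (1/97)
reached (1/97) = 1, so the symbol is -1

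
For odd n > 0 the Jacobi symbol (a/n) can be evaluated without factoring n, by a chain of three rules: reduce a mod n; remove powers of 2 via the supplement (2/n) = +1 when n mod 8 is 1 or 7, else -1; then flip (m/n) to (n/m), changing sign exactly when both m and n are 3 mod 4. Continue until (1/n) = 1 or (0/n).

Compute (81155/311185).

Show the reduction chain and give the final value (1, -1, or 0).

0

reciprocity: (81155/311185) = +1·(311185/81155) since 81155 mod 4 = 3, 311185 mod 4 = 1; sign now +1
(311185/81155) = (67720/81155)   [reduce mod 81155]
67720 = 2^3·8465; (2/81155) = -1 since 81155 mod 8 = 3, so (67720/81155) = (-1)^3·(8465/81155); sign now -1
reciprocity: (8465/81155) = +1·(81155/8465) since 8465 mod 4 = 1, 81155 mod 4 = 3; sign now -1
(81155/8465) = (4970/8465)   [reduce mod 8465]
4970 = 2^1·2485; (2/8465) = +1 since 8465 mod 8 = 1, so (4970/8465) = (+1)^1·(2485/8465); sign now -1
reciprocity: (2485/8465) = +1·(8465/2485) since 2485 mod 4 = 1, 8465 mod 4 = 1; sign now -1
(8465/2485) = (1010/2485)   [reduce mod 2485]
1010 = 2^1·505; (2/2485) = -1 since 2485 mod 8 = 5, so (1010/2485) = (-1)^1·(505/2485); sign now +1
reciprocity: (505/2485) = +1·(2485/505) since 505 mod 4 = 1, 2485 mod 4 = 1; sign now +1
(2485/505) = (465/505)   [reduce mod 505]
reciprocity: (465/505) = +1·(505/465) since 465 mod 4 = 1, 505 mod 4 = 1; sign now +1
(505/465) = (40/465)   [reduce mod 465]
40 = 2^3·5; (2/465) = +1 since 465 mod 8 = 1, so (40/465) = (+1)^3·(5/465); sign now +1
reciprocity: (5/465) = +1·(465/5) since 5 mod 4 = 1, 465 mod 4 = 1; sign now +1
(465/5) = (0/5)   [reduce mod 5]
(0/5) = 0   [gcd(a, n) > 1]; final value = 0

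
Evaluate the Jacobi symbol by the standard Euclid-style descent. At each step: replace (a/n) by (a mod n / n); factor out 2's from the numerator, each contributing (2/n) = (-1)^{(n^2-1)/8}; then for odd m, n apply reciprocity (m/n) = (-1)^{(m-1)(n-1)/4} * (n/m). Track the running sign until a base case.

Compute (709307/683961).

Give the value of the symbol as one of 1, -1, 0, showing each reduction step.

(709307/683961): 709307 mod 683961 = 25346, so (709307/683961) = (25346/683961)
factor out 2^1: 25346 = 2^1·12673; with 683961 mod 8 = 1, (2/683961) = +1; sign now +1; continue with (12673/683961)
flip (12673/683961) -> (683961/12673): both odd, 12673 mod 4 = 1, 683961 mod 4 = 1, so the flip contributes +1; sign now +1
(683961/12673): 683961 mod 12673 = 12292, so (683961/12673) = (12292/12673)
factor out 2^2: 12292 = 2^2·3073; with 12673 mod 8 = 1, (2/12673) = +1; sign now +1; continue with (3073/12673)
flip (3073/12673) -> (12673/3073): both odd, 3073 mod 4 = 1, 12673 mod 4 = 1, so the flip contributes +1; sign now +1
(12673/3073): 12673 mod 3073 = 381, so (12673/3073) = (381/3073)
flip (381/3073) -> (3073/381): both odd, 381 mod 4 = 1, 3073 mod 4 = 1, so the flip contributes +1; sign now +1
(3073/381): 3073 mod 381 = 25, so (3073/381) = (25/381)
flip (25/381) -> (381/25): both odd, 25 mod 4 = 1, 381 mod 4 = 1, so the flip contributes +1; sign now +1
(381/25): 381 mod 25 = 6, so (381/25) = (6/25)
factor out 2^1: 6 = 2^1·3; with 25 mod 8 = 1, (2/25) = +1; sign now +1; continue with (3/25)
flip (3/25) -> (25/3): both odd, 3 mod 4 = 3, 25 mod 4 = 1, so the flip contributes +1; sign now +1
(25/3): 25 mod 3 = 1, so (25/3) = (1/3)
reached (1/3) = 1, so the symbol is +1

1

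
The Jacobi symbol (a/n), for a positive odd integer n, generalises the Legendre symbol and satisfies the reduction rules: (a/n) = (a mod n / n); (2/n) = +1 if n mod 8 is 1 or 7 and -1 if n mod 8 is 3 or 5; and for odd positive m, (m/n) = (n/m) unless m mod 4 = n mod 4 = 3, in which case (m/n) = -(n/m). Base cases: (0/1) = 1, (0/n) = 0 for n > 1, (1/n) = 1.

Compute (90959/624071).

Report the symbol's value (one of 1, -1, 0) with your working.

reciprocity: (90959/624071) = -1·(624071/90959) since 90959 mod 4 = 3, 624071 mod 4 = 3; sign now -1
(624071/90959) = (78317/90959)   [reduce mod 90959]
reciprocity: (78317/90959) = +1·(90959/78317) since 78317 mod 4 = 1, 90959 mod 4 = 3; sign now -1
(90959/78317) = (12642/78317)   [reduce mod 78317]
12642 = 2^1·6321; (2/78317) = -1 since 78317 mod 8 = 5, so (12642/78317) = (-1)^1·(6321/78317); sign now +1
reciprocity: (6321/78317) = +1·(78317/6321) since 6321 mod 4 = 1, 78317 mod 4 = 1; sign now +1
(78317/6321) = (2465/6321)   [reduce mod 6321]
reciprocity: (2465/6321) = +1·(6321/2465) since 2465 mod 4 = 1, 6321 mod 4 = 1; sign now +1
(6321/2465) = (1391/2465)   [reduce mod 2465]
reciprocity: (1391/2465) = +1·(2465/1391) since 1391 mod 4 = 3, 2465 mod 4 = 1; sign now +1
(2465/1391) = (1074/1391)   [reduce mod 1391]
1074 = 2^1·537; (2/1391) = +1 since 1391 mod 8 = 7, so (1074/1391) = (+1)^1·(537/1391); sign now +1
reciprocity: (537/1391) = +1·(1391/537) since 537 mod 4 = 1, 1391 mod 4 = 3; sign now +1
(1391/537) = (317/537)   [reduce mod 537]
reciprocity: (317/537) = +1·(537/317) since 317 mod 4 = 1, 537 mod 4 = 1; sign now +1
(537/317) = (220/317)   [reduce mod 317]
220 = 2^2·55; (2/317) = -1 since 317 mod 8 = 5, so (220/317) = (-1)^2·(55/317); sign now +1
reciprocity: (55/317) = +1·(317/55) since 55 mod 4 = 3, 317 mod 4 = 1; sign now +1
(317/55) = (42/55)   [reduce mod 55]
42 = 2^1·21; (2/55) = +1 since 55 mod 8 = 7, so (42/55) = (+1)^1·(21/55); sign now +1
reciprocity: (21/55) = +1·(55/21) since 21 mod 4 = 1, 55 mod 4 = 3; sign now +1
(55/21) = (13/21)   [reduce mod 21]
reciprocity: (13/21) = +1·(21/13) since 13 mod 4 = 1, 21 mod 4 = 1; sign now +1
(21/13) = (8/13)   [reduce mod 13]
8 = 2^3·1; (2/13) = -1 since 13 mod 8 = 5, so (8/13) = (-1)^3·(1/13); sign now -1
(1/13) = 1; final value = sign = -1

-1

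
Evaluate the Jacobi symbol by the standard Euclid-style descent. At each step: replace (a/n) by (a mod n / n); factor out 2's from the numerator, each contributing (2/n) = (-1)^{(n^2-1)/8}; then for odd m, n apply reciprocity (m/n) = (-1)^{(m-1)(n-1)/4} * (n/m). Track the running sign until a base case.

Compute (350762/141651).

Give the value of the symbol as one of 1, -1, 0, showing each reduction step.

(350762/141651): 350762 mod 141651 = 67460, so (350762/141651) = (67460/141651)
factor out 2^2: 67460 = 2^2·16865; with 141651 mod 8 = 3, (2/141651) = -1; sign now +1; continue with (16865/141651)
flip (16865/141651) -> (141651/16865): both odd, 16865 mod 4 = 1, 141651 mod 4 = 3, so the flip contributes +1; sign now +1
(141651/16865): 141651 mod 16865 = 6731, so (141651/16865) = (6731/16865)
flip (6731/16865) -> (16865/6731): both odd, 6731 mod 4 = 3, 16865 mod 4 = 1, so the flip contributes +1; sign now +1
(16865/6731): 16865 mod 6731 = 3403, so (16865/6731) = (3403/6731)
flip (3403/6731) -> (6731/3403): both odd, 3403 mod 4 = 3, 6731 mod 4 = 3, so the flip contributes -1; sign now -1
(6731/3403): 6731 mod 3403 = 3328, so (6731/3403) = (3328/3403)
factor out 2^8: 3328 = 2^8·13; with 3403 mod 8 = 3, (2/3403) = -1; sign now -1; continue with (13/3403)
flip (13/3403) -> (3403/13): both odd, 13 mod 4 = 1, 3403 mod 4 = 3, so the flip contributes +1; sign now -1
(3403/13): 3403 mod 13 = 10, so (3403/13) = (10/13)
factor out 2^1: 10 = 2^1·5; with 13 mod 8 = 5, (2/13) = -1; sign now +1; continue with (5/13)
flip (5/13) -> (13/5): both odd, 5 mod 4 = 1, 13 mod 4 = 1, so the flip contributes +1; sign now +1
(13/5): 13 mod 5 = 3, so (13/5) = (3/5)
flip (3/5) -> (5/3): both odd, 3 mod 4 = 3, 5 mod 4 = 1, so the flip contributes +1; sign now +1
(5/3): 5 mod 3 = 2, so (5/3) = (2/3)
factor out 2^1: 2 = 2^1·1; with 3 mod 8 = 3, (2/3) = -1; sign now -1; continue with (1/3)
reached (1/3) = 1, so the symbol is -1

-1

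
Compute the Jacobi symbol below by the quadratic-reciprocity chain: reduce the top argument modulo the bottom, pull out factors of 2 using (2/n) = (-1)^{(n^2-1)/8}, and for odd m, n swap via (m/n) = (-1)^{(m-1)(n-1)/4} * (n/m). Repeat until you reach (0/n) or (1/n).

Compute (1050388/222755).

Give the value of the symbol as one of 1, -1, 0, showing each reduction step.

(1050388/222755) = (159368/222755)   [reduce mod 222755]
159368 = 2^3·19921; (2/222755) = -1 since 222755 mod 8 = 3, so (159368/222755) = (-1)^3·(19921/222755); sign now -1
reciprocity: (19921/222755) = +1·(222755/19921) since 19921 mod 4 = 1, 222755 mod 4 = 3; sign now -1
(222755/19921) = (3624/19921)   [reduce mod 19921]
3624 = 2^3·453; (2/19921) = +1 since 19921 mod 8 = 1, so (3624/19921) = (+1)^3·(453/19921); sign now -1
reciprocity: (453/19921) = +1·(19921/453) since 453 mod 4 = 1, 19921 mod 4 = 1; sign now -1
(19921/453) = (442/453)   [reduce mod 453]
442 = 2^1·221; (2/453) = -1 since 453 mod 8 = 5, so (442/453) = (-1)^1·(221/453); sign now +1
reciprocity: (221/453) = +1·(453/221) since 221 mod 4 = 1, 453 mod 4 = 1; sign now +1
(453/221) = (11/221)   [reduce mod 221]
reciprocity: (11/221) = +1·(221/11) since 11 mod 4 = 3, 221 mod 4 = 1; sign now +1
(221/11) = (1/11)   [reduce mod 11]
(1/11) = 1; final value = sign = +1

1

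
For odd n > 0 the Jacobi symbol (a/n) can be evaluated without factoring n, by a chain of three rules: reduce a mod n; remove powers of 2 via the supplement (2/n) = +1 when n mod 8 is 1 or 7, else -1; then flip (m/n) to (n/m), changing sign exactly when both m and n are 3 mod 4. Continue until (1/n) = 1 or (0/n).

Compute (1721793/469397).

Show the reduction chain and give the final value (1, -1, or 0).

-1

(1721793/469397): 1721793 mod 469397 = 313602, so (1721793/469397) = (313602/469397)
factor out 2^1: 313602 = 2^1·156801; with 469397 mod 8 = 5, (2/469397) = -1; sign now -1; continue with (156801/469397)
flip (156801/469397) -> (469397/156801): both odd, 156801 mod 4 = 1, 469397 mod 4 = 1, so the flip contributes +1; sign now -1
(469397/156801): 469397 mod 156801 = 155795, so (469397/156801) = (155795/156801)
flip (155795/156801) -> (156801/155795): both odd, 155795 mod 4 = 3, 156801 mod 4 = 1, so the flip contributes +1; sign now -1
(156801/155795): 156801 mod 155795 = 1006, so (156801/155795) = (1006/155795)
factor out 2^1: 1006 = 2^1·503; with 155795 mod 8 = 3, (2/155795) = -1; sign now +1; continue with (503/155795)
flip (503/155795) -> (155795/503): both odd, 503 mod 4 = 3, 155795 mod 4 = 3, so the flip contributes -1; sign now -1
(155795/503): 155795 mod 503 = 368, so (155795/503) = (368/503)
factor out 2^4: 368 = 2^4·23; with 503 mod 8 = 7, (2/503) = +1; sign now -1; continue with (23/503)
flip (23/503) -> (503/23): both odd, 23 mod 4 = 3, 503 mod 4 = 3, so the flip contributes -1; sign now +1
(503/23): 503 mod 23 = 20, so (503/23) = (20/23)
factor out 2^2: 20 = 2^2·5; with 23 mod 8 = 7, (2/23) = +1; sign now +1; continue with (5/23)
flip (5/23) -> (23/5): both odd, 5 mod 4 = 1, 23 mod 4 = 3, so the flip contributes +1; sign now +1
(23/5): 23 mod 5 = 3, so (23/5) = (3/5)
flip (3/5) -> (5/3): both odd, 3 mod 4 = 3, 5 mod 4 = 1, so the flip contributes +1; sign now +1
(5/3): 5 mod 3 = 2, so (5/3) = (2/3)
factor out 2^1: 2 = 2^1·1; with 3 mod 8 = 3, (2/3) = -1; sign now -1; continue with (1/3)
reached (1/3) = 1, so the symbol is -1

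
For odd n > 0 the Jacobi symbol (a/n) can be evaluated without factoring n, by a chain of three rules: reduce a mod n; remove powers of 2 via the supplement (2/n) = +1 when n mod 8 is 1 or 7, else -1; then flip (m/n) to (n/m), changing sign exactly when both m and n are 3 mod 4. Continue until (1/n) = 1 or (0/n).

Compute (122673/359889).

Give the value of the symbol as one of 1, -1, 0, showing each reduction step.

reciprocity: (122673/359889) = +1·(359889/122673) since 122673 mod 4 = 1, 359889 mod 4 = 1; sign now +1
(359889/122673) = (114543/122673)   [reduce mod 122673]
reciprocity: (114543/122673) = +1·(122673/114543) since 114543 mod 4 = 3, 122673 mod 4 = 1; sign now +1
(122673/114543) = (8130/114543)   [reduce mod 114543]
8130 = 2^1·4065; (2/114543) = +1 since 114543 mod 8 = 7, so (8130/114543) = (+1)^1·(4065/114543); sign now +1
reciprocity: (4065/114543) = +1·(114543/4065) since 4065 mod 4 = 1, 114543 mod 4 = 3; sign now +1
(114543/4065) = (723/4065)   [reduce mod 4065]
reciprocity: (723/4065) = +1·(4065/723) since 723 mod 4 = 3, 4065 mod 4 = 1; sign now +1
(4065/723) = (450/723)   [reduce mod 723]
450 = 2^1·225; (2/723) = -1 since 723 mod 8 = 3, so (450/723) = (-1)^1·(225/723); sign now -1
reciprocity: (225/723) = +1·(723/225) since 225 mod 4 = 1, 723 mod 4 = 3; sign now -1
(723/225) = (48/225)   [reduce mod 225]
48 = 2^4·3; (2/225) = +1 since 225 mod 8 = 1, so (48/225) = (+1)^4·(3/225); sign now -1
reciprocity: (3/225) = +1·(225/3) since 3 mod 4 = 3, 225 mod 4 = 1; sign now -1
(225/3) = (0/3)   [reduce mod 3]
(0/3) = 0   [gcd(a, n) > 1]; final value = 0

0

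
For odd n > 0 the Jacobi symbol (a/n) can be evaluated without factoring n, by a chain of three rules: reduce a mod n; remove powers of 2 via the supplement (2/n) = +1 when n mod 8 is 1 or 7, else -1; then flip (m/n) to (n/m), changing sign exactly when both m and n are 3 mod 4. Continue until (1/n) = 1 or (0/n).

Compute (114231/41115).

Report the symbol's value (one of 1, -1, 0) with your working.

(114231/41115): 114231 mod 41115 = 32001, so (114231/41115) = (32001/41115)
flip (32001/41115) -> (41115/32001): both odd, 32001 mod 4 = 1, 41115 mod 4 = 3, so the flip contributes +1; sign now +1
(41115/32001): 41115 mod 32001 = 9114, so (41115/32001) = (9114/32001)
factor out 2^1: 9114 = 2^1·4557; with 32001 mod 8 = 1, (2/32001) = +1; sign now +1; continue with (4557/32001)
flip (4557/32001) -> (32001/4557): both odd, 4557 mod 4 = 1, 32001 mod 4 = 1, so the flip contributes +1; sign now +1
(32001/4557): 32001 mod 4557 = 102, so (32001/4557) = (102/4557)
factor out 2^1: 102 = 2^1·51; with 4557 mod 8 = 5, (2/4557) = -1; sign now -1; continue with (51/4557)
flip (51/4557) -> (4557/51): both odd, 51 mod 4 = 3, 4557 mod 4 = 1, so the flip contributes +1; sign now -1
(4557/51): 4557 mod 51 = 18, so (4557/51) = (18/51)
factor out 2^1: 18 = 2^1·9; with 51 mod 8 = 3, (2/51) = -1; sign now +1; continue with (9/51)
flip (9/51) -> (51/9): both odd, 9 mod 4 = 1, 51 mod 4 = 3, so the flip contributes +1; sign now +1
(51/9): 51 mod 9 = 6, so (51/9) = (6/9)
factor out 2^1: 6 = 2^1·3; with 9 mod 8 = 1, (2/9) = +1; sign now +1; continue with (3/9)
flip (3/9) -> (9/3): both odd, 3 mod 4 = 3, 9 mod 4 = 1, so the flip contributes +1; sign now +1
(9/3): 9 mod 3 = 0, so (9/3) = (0/3)
reached (0/3); gcd(a, n) > 1, so (0/3) = 0 and the symbol is 0

0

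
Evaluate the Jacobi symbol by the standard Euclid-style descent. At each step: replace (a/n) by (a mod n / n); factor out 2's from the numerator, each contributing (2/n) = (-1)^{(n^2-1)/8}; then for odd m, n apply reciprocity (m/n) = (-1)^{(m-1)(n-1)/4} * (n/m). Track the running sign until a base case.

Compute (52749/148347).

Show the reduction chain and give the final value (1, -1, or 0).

0

reciprocity: (52749/148347) = +1·(148347/52749) since 52749 mod 4 = 1, 148347 mod 4 = 3; sign now +1
(148347/52749) = (42849/52749)   [reduce mod 52749]
reciprocity: (42849/52749) = +1·(52749/42849) since 42849 mod 4 = 1, 52749 mod 4 = 1; sign now +1
(52749/42849) = (9900/42849)   [reduce mod 42849]
9900 = 2^2·2475; (2/42849) = +1 since 42849 mod 8 = 1, so (9900/42849) = (+1)^2·(2475/42849); sign now +1
reciprocity: (2475/42849) = +1·(42849/2475) since 2475 mod 4 = 3, 42849 mod 4 = 1; sign now +1
(42849/2475) = (774/2475)   [reduce mod 2475]
774 = 2^1·387; (2/2475) = -1 since 2475 mod 8 = 3, so (774/2475) = (-1)^1·(387/2475); sign now -1
reciprocity: (387/2475) = -1·(2475/387) since 387 mod 4 = 3, 2475 mod 4 = 3; sign now +1
(2475/387) = (153/387)   [reduce mod 387]
reciprocity: (153/387) = +1·(387/153) since 153 mod 4 = 1, 387 mod 4 = 3; sign now +1
(387/153) = (81/153)   [reduce mod 153]
reciprocity: (81/153) = +1·(153/81) since 81 mod 4 = 1, 153 mod 4 = 1; sign now +1
(153/81) = (72/81)   [reduce mod 81]
72 = 2^3·9; (2/81) = +1 since 81 mod 8 = 1, so (72/81) = (+1)^3·(9/81); sign now +1
reciprocity: (9/81) = +1·(81/9) since 9 mod 4 = 1, 81 mod 4 = 1; sign now +1
(81/9) = (0/9)   [reduce mod 9]
(0/9) = 0   [gcd(a, n) > 1]; final value = 0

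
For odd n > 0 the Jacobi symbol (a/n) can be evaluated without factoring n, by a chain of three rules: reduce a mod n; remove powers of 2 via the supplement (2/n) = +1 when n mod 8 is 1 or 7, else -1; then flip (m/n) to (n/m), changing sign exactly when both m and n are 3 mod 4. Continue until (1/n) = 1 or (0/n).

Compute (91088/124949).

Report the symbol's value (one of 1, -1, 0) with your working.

91088 = 2^4·5693; (2/124949) = -1 since 124949 mod 8 = 5, so (91088/124949) = (-1)^4·(5693/124949); sign now +1
reciprocity: (5693/124949) = +1·(124949/5693) since 5693 mod 4 = 1, 124949 mod 4 = 1; sign now +1
(124949/5693) = (5396/5693)   [reduce mod 5693]
5396 = 2^2·1349; (2/5693) = -1 since 5693 mod 8 = 5, so (5396/5693) = (-1)^2·(1349/5693); sign now +1
reciprocity: (1349/5693) = +1·(5693/1349) since 1349 mod 4 = 1, 5693 mod 4 = 1; sign now +1
(5693/1349) = (297/1349)   [reduce mod 1349]
reciprocity: (297/1349) = +1·(1349/297) since 297 mod 4 = 1, 1349 mod 4 = 1; sign now +1
(1349/297) = (161/297)   [reduce mod 297]
reciprocity: (161/297) = +1·(297/161) since 161 mod 4 = 1, 297 mod 4 = 1; sign now +1
(297/161) = (136/161)   [reduce mod 161]
136 = 2^3·17; (2/161) = +1 since 161 mod 8 = 1, so (136/161) = (+1)^3·(17/161); sign now +1
reciprocity: (17/161) = +1·(161/17) since 17 mod 4 = 1, 161 mod 4 = 1; sign now +1
(161/17) = (8/17)   [reduce mod 17]
8 = 2^3·1; (2/17) = +1 since 17 mod 8 = 1, so (8/17) = (+1)^3·(1/17); sign now +1
(1/17) = 1; final value = sign = +1

1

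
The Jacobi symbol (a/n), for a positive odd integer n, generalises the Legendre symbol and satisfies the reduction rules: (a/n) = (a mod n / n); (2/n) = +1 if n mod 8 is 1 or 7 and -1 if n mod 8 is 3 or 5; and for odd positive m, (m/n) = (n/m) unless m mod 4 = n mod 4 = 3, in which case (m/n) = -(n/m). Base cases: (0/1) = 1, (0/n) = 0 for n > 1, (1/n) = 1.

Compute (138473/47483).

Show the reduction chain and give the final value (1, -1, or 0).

-1

(138473/47483) = (43507/47483)   [reduce mod 47483]
reciprocity: (43507/47483) = -1·(47483/43507) since 43507 mod 4 = 3, 47483 mod 4 = 3; sign now -1
(47483/43507) = (3976/43507)   [reduce mod 43507]
3976 = 2^3·497; (2/43507) = -1 since 43507 mod 8 = 3, so (3976/43507) = (-1)^3·(497/43507); sign now +1
reciprocity: (497/43507) = +1·(43507/497) since 497 mod 4 = 1, 43507 mod 4 = 3; sign now +1
(43507/497) = (268/497)   [reduce mod 497]
268 = 2^2·67; (2/497) = +1 since 497 mod 8 = 1, so (268/497) = (+1)^2·(67/497); sign now +1
reciprocity: (67/497) = +1·(497/67) since 67 mod 4 = 3, 497 mod 4 = 1; sign now +1
(497/67) = (28/67)   [reduce mod 67]
28 = 2^2·7; (2/67) = -1 since 67 mod 8 = 3, so (28/67) = (-1)^2·(7/67); sign now +1
reciprocity: (7/67) = -1·(67/7) since 7 mod 4 = 3, 67 mod 4 = 3; sign now -1
(67/7) = (4/7)   [reduce mod 7]
4 = 2^2·1; (2/7) = +1 since 7 mod 8 = 7, so (4/7) = (+1)^2·(1/7); sign now -1
(1/7) = 1; final value = sign = -1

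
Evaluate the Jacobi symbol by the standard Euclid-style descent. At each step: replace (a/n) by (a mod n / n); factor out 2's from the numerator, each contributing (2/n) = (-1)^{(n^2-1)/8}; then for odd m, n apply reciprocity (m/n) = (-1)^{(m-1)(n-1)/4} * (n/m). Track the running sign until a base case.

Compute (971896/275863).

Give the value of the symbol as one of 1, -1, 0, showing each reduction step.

1

(971896/275863) = (144307/275863)   [reduce mod 275863]
reciprocity: (144307/275863) = -1·(275863/144307) since 144307 mod 4 = 3, 275863 mod 4 = 3; sign now -1
(275863/144307) = (131556/144307)   [reduce mod 144307]
131556 = 2^2·32889; (2/144307) = -1 since 144307 mod 8 = 3, so (131556/144307) = (-1)^2·(32889/144307); sign now -1
reciprocity: (32889/144307) = +1·(144307/32889) since 32889 mod 4 = 1, 144307 mod 4 = 3; sign now -1
(144307/32889) = (12751/32889)   [reduce mod 32889]
reciprocity: (12751/32889) = +1·(32889/12751) since 12751 mod 4 = 3, 32889 mod 4 = 1; sign now -1
(32889/12751) = (7387/12751)   [reduce mod 12751]
reciprocity: (7387/12751) = -1·(12751/7387) since 7387 mod 4 = 3, 12751 mod 4 = 3; sign now +1
(12751/7387) = (5364/7387)   [reduce mod 7387]
5364 = 2^2·1341; (2/7387) = -1 since 7387 mod 8 = 3, so (5364/7387) = (-1)^2·(1341/7387); sign now +1
reciprocity: (1341/7387) = +1·(7387/1341) since 1341 mod 4 = 1, 7387 mod 4 = 3; sign now +1
(7387/1341) = (682/1341)   [reduce mod 1341]
682 = 2^1·341; (2/1341) = -1 since 1341 mod 8 = 5, so (682/1341) = (-1)^1·(341/1341); sign now -1
reciprocity: (341/1341) = +1·(1341/341) since 341 mod 4 = 1, 1341 mod 4 = 1; sign now -1
(1341/341) = (318/341)   [reduce mod 341]
318 = 2^1·159; (2/341) = -1 since 341 mod 8 = 5, so (318/341) = (-1)^1·(159/341); sign now +1
reciprocity: (159/341) = +1·(341/159) since 159 mod 4 = 3, 341 mod 4 = 1; sign now +1
(341/159) = (23/159)   [reduce mod 159]
reciprocity: (23/159) = -1·(159/23) since 23 mod 4 = 3, 159 mod 4 = 3; sign now -1
(159/23) = (21/23)   [reduce mod 23]
reciprocity: (21/23) = +1·(23/21) since 21 mod 4 = 1, 23 mod 4 = 3; sign now -1
(23/21) = (2/21)   [reduce mod 21]
2 = 2^1·1; (2/21) = -1 since 21 mod 8 = 5, so (2/21) = (-1)^1·(1/21); sign now +1
(1/21) = 1; final value = sign = +1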